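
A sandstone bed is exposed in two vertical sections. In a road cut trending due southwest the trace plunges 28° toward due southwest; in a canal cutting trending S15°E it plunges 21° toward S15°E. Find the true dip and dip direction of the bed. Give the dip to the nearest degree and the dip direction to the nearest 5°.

true dip 29°, dip direction 210°

Represent each trace as a vector plunging at its apparent dip toward its trend (east-north-up frame): v₁ = (-0.624, -0.624, -0.469), v₂ = (0.242, -0.902, -0.358).
Cross product v₁ × v₂ gives the pole to the plane: n ∝ (-0.200, -0.337, 0.714).
tan δ = √(n_x²+n_y²)/n_z = 0.392/0.714, so δ = 28.8°.
The horizontal component of n points toward azimuth atan2(n_x, n_y) = 211°, the dip direction.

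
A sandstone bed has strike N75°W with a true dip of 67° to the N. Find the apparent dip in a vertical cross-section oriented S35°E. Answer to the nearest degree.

57°

The section lies 40° from the strike.
tan α = tan 67° × sin 40° = 2.3559 × 0.6428 = 1.5143
α = arctan(1.5143) = 56.56°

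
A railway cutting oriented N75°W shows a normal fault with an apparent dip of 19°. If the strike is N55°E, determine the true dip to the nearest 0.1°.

The section is 50° from the strike.
tan(true dip) = tan 19° / sin 50° = 0.4495
δ = arctan(0.4495) = 24.20°

24.2°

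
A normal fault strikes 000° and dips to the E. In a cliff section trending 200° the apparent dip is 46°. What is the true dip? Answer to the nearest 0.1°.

71.7°

β = acute angle between strike 000° and section 200° = 20°.
tan(true dip) = tan 46° / sin 20° = 3.0277
true dip = arctan 3.0277 = 71.72°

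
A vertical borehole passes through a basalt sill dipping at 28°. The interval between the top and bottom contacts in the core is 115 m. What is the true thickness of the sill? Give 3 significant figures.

True thickness t = h · cos(dip) = 115 × cos 28°
t = 115 × 0.8829 = 101.539 m

102 m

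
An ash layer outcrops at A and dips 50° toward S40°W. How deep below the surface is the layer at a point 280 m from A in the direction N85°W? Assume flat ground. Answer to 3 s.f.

191 m

The hole lies 55° from the dip direction, so the down-dip offset is 280 × cos 55° = 160.60 m.
Depth = down-dip offset × tan(dip) = 160.60 × tan 50° = 160.60 × 1.1918
Depth = 191.40 m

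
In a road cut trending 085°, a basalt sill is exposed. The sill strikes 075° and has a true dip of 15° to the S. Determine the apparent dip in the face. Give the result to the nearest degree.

3°

The section lies 10° from the strike.
tan α = tan 15° × sin 10° = 0.2679 × 0.1736 = 0.0465
α = arctan(0.0465) = 2.66°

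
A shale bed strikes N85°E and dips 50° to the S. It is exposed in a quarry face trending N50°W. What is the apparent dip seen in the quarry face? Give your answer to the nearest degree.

40°

The section lies 45° from the strike.
tan α = tan 50° × sin 45° = 1.1918 × 0.7071 = 0.8427
α = arctan(0.8427) = 40.12°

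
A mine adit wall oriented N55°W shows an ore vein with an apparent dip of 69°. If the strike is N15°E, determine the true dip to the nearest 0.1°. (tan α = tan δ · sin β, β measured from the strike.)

70.2°

The section is 70° from the strike.
tan δ = tan α / sin β = tan 69° / sin 70° = 2.6051 / 0.9397 = 2.7723
true dip = arctan 2.7723 = 70.16°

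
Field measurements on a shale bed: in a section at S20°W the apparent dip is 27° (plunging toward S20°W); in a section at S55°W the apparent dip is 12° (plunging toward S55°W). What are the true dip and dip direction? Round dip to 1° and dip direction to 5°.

true dip 32°, dip direction 165°

Represent each trace as a vector plunging at its apparent dip toward its trend (east-north-up frame): v₁ = (-0.305, -0.837, -0.454), v₂ = (-0.801, -0.561, -0.208).
The plane normal is n = v₁ × v₂ ∝ (0.081, -0.300, 0.500).
True dip = arccos(n_z / |n|) = arccos(0.8491) = 31.9°.
The horizontal component of n points toward azimuth atan2(n_x, n_y) = 165°, the dip direction.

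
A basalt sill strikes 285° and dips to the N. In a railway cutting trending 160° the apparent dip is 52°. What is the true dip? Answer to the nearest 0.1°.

The section is 55° from the strike.
tan(true dip) = tan 52° / sin 55° = 1.5625
δ = arctan(1.5625) = 57.38°

57.4°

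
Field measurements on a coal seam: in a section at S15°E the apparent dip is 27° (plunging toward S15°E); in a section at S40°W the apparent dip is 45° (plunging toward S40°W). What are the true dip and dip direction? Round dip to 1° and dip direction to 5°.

Represent each trace as a vector plunging at its apparent dip toward its trend (east-north-up frame): v₁ = (0.231, -0.861, -0.454), v₂ = (-0.455, -0.542, -0.707).
n = v₁ × v₂ = (-0.363, -0.369, 0.516) (taken with n_z > 0).
True dip = arccos(n_z / |n|) = arccos(0.7060) = 45.1°.
Dip direction = azimuth of (n_x, n_y) = atan2(-0.363, -0.369) = 224°.

true dip 45°, dip direction 225°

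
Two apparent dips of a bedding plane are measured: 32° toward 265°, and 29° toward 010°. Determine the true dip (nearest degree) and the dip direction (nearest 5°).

The two traces are lines in the plane: v₁ = (sin 265°·cos 32°, cos 265°·cos 32°, −sin 32°), v₂ = (sin 10°·cos 29°, cos 10°·cos 29°, −sin 29°).
Cross product v₁ × v₂ gives the pole to the plane: n ∝ (-0.492, 0.490, 0.716).
tan δ = √(n_x²+n_y²)/n_z = 0.695/0.716, so δ = 44.1°.
The horizontal component of n points toward azimuth atan2(n_x, n_y) = 315°, the dip direction.

true dip 44°, dip direction 315°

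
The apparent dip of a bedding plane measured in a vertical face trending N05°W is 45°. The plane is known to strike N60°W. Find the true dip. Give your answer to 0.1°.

β = acute angle between strike N60°W and section N05°W = 55°.
tan(true dip) = tan 45° / sin 55° = 1.2208
true dip = arctan 1.2208 = 50.68°

50.7°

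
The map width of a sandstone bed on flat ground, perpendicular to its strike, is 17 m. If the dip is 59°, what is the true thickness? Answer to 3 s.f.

14.6 m

True thickness t = w · sin(dip) = 17 × sin 59°
t = 17 × 0.8572 = 14.572 m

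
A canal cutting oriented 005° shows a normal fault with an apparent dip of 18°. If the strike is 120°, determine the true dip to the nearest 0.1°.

β = acute angle between strike 120° and section 005° = 65°.
tan δ = tan α / sin β = tan 18° / sin 65° = 0.3249 / 0.9063 = 0.3585
true dip = arctan 0.3585 = 19.72°

19.7°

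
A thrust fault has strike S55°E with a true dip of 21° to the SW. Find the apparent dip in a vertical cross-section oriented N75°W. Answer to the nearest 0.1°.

The strike is S55°E and the section trends N75°W; the acute angle between them is β = 20°.
tan α = tan 21° × sin 20° = 0.3839 × 0.3420 = 0.1313
apparent dip = arctan 0.1313 = 7.48°

7.5°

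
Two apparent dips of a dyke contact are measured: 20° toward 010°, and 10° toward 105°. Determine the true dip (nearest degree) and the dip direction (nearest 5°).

true dip 23°, dip direction 040°

Represent each trace as a vector plunging at its apparent dip toward its trend (east-north-up frame): v₁ = (0.163, 0.925, -0.342), v₂ = (0.951, -0.255, -0.174).
The plane normal is n = v₁ × v₂ ∝ (0.248, 0.297, 0.922).
True dip = arccos(n_z / |n|) = arccos(0.9221) = 22.8°.
The horizontal component of n points toward azimuth atan2(n_x, n_y) = 40°, the dip direction.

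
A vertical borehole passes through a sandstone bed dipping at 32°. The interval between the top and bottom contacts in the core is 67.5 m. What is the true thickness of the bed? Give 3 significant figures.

True thickness t = h · cos(dip) = 67.5 × cos 32°
t = 67.5 × 0.8480 = 57.243 m

57.2 m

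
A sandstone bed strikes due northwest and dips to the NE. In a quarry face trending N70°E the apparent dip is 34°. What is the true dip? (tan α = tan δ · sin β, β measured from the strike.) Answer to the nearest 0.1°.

The section is 65° from the strike.
tan(true dip) = tan 34° / sin 65° = 0.7442
true dip = arctan 0.7442 = 36.66°

36.7°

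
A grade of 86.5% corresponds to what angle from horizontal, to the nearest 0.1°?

40.9°

tan θ = 86.5/100 = 0.8650
θ = arctan(0.8650) = 40.86°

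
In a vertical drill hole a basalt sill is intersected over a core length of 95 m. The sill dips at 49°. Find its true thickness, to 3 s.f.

True thickness t = h · cos(dip) = 95 × cos 49°
t = 95 × 0.6561 = 62.326 m

62.3 m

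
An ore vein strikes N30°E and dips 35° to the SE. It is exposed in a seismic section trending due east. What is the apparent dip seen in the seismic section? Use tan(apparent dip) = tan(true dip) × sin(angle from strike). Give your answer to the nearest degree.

31°

The strike is N30°E and the section trends due east; the acute angle between them is β = 60°.
tan α = tan 35° × sin 60° = 0.7002 × 0.8660 = 0.6064
α = arctan(0.6064) = 31.23°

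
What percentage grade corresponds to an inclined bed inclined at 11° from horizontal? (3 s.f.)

19.4%

grade % = 100 × tan 11° = 100 × 0.1944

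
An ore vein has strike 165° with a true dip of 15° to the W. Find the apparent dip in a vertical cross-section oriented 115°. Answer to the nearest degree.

12°

The section lies 50° from the strike.
tan(apparent dip) = tan 15° · sin 50° = 0.2053
α = arctan(0.2053) = 11.60°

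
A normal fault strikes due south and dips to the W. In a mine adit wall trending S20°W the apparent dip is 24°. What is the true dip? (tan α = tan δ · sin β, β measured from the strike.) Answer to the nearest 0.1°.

β = acute angle between strike due south and section S20°W = 20°.
tan δ = tan α / sin β = tan 24° / sin 20° = 0.4452 / 0.3420 = 1.3018
δ = arctan(1.3018) = 52.47°

52.5°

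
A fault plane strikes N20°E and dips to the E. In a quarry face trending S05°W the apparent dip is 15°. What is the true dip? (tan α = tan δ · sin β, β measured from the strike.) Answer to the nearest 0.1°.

46.0°

The section is 15° from the strike.
tan(true dip) = tan 15° / sin 15° = 1.0353
δ = arctan(1.0353) = 45.99°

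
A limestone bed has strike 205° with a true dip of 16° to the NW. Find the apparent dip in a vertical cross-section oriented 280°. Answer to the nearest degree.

15°

The strike is 205° and the section trends 280°; the acute angle between them is β = 75°.
tan(apparent dip) = tan 16° · sin 75° = 0.2770
α = arctan(0.2770) = 15.48°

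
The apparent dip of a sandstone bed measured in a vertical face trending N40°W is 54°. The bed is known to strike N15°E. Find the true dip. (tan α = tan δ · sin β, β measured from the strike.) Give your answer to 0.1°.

β = acute angle between strike N15°E and section N40°W = 55°.
tan δ = tan α / sin β = tan 54° / sin 55° = 1.3764 / 0.8192 = 1.6803
δ = arctan(1.6803) = 59.24°

59.2°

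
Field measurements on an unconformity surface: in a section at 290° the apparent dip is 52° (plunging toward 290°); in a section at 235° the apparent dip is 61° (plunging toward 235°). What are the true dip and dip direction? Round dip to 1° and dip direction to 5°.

true dip 61°, dip direction 245°

Represent each trace as a vector plunging at its apparent dip toward its trend (east-north-up frame): v₁ = (-0.579, 0.211, -0.788), v₂ = (-0.397, -0.278, -0.875).
Cross product v₁ × v₂ gives the pole to the plane: n ∝ (-0.403, -0.193, 0.244).
Dip δ = arctan(|n_h|/n_z) = arctan(0.447/0.244) = 61.3°.
Dip direction = atan2(-0.403, -0.193) = 244° (azimuth of n's horizontal projection).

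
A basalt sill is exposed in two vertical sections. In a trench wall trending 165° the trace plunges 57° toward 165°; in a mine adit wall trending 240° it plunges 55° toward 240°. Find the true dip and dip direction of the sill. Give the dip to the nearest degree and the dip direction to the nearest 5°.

Represent each trace as a vector plunging at its apparent dip toward its trend (east-north-up frame): v₁ = (0.141, -0.526, -0.839), v₂ = (-0.497, -0.287, -0.819).
n = v₁ × v₂ = (-0.190, -0.532, 0.302) (taken with n_z > 0).
True dip = arccos(n_z / |n|) = arccos(0.4710) = 61.9°.
The horizontal component of n points toward azimuth atan2(n_x, n_y) = 200°, the dip direction.

true dip 62°, dip direction 200°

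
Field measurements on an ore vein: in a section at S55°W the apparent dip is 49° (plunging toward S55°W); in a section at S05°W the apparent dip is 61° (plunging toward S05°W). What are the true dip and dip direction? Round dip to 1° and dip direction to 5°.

Represent each trace as a vector plunging at its apparent dip toward its trend (east-north-up frame): v₁ = (-0.537, -0.376, -0.755), v₂ = (-0.042, -0.483, -0.875).
The plane normal is n = v₁ × v₂ ∝ (-0.035, -0.438, 0.244).
True dip = arccos(n_z / |n|) = arccos(0.4848) = 61.0°.
Dip direction = azimuth of (n_x, n_y) = atan2(-0.035, -0.438) = 185°.

true dip 61°, dip direction 185°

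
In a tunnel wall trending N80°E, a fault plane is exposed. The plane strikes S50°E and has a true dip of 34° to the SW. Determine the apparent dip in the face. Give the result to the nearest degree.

27°

The strike is S50°E and the section trends N80°E; the acute angle between them is β = 50°.
tan α = tan 34° × sin 50° = 0.6745 × 0.7660 = 0.5167
α = arctan(0.5167) = 27.33°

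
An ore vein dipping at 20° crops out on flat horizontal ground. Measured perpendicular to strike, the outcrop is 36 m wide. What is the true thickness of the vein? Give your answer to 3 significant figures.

12.3 m

True thickness t = w · sin(dip) = 36 × sin 20°
t = 36 × 0.3420 = 12.313 m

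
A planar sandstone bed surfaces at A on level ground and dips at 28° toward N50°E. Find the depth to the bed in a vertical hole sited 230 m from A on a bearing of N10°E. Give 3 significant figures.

The hole lies 40° from the dip direction, so the down-dip offset is 230 × cos 40° = 176.19 m.
Depth = down-dip offset × tan(dip) = 176.19 × tan 28° = 176.19 × 0.5317
Depth = 93.68 m

93.7 m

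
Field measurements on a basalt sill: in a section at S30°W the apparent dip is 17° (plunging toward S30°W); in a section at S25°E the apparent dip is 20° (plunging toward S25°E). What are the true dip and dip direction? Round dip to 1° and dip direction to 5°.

Each apparent-dip line lies in the plane. As unit vectors (x east, y north, z up), v₁ plunges 17°→S30°W and v₂ plunges 20°→S25°E.
The plane normal is n = v₁ × v₂ ∝ (0.034, -0.280, 0.736).
Dip δ = arctan(|n_h|/n_z) = arctan(0.282/0.736) = 20.9°.
Dip direction = azimuth of (n_x, n_y) = atan2(0.034, -0.280) = 173°.

true dip 21°, dip direction 175°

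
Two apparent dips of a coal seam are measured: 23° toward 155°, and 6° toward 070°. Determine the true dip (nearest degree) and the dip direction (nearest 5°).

true dip 23°, dip direction 145°

Represent each trace as a vector plunging at its apparent dip toward its trend (east-north-up frame): v₁ = (0.389, -0.834, -0.391), v₂ = (0.935, 0.340, -0.105).
The plane normal is n = v₁ × v₂ ∝ (0.220, -0.324, 0.912).
tan δ = √(n_x²+n_y²)/n_z = 0.392/0.912, so δ = 23.3°.
Dip direction = atan2(0.220, -0.324) = 146° (azimuth of n's horizontal projection).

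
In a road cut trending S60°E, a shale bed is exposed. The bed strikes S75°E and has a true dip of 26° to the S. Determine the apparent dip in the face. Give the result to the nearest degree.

7°

Angle between strike (S75°E) and section (S60°E): β = 15°.
tan α = tan 26° × sin 15° = 0.4877 × 0.2588 = 0.1262
apparent dip = arctan 0.1262 = 7.19°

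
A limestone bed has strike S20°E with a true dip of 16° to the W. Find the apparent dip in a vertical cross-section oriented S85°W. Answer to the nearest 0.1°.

Angle between strike (S20°E) and section (S85°W): β = 75°.
tan α = tan 16° × sin 75° = 0.2867 × 0.9659 = 0.2770
apparent dip = arctan 0.2770 = 15.48°

15.5°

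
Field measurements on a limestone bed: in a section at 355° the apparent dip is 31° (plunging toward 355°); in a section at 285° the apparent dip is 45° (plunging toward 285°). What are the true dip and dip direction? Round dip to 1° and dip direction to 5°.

The two traces are lines in the plane: v₁ = (sin 355°·cos 31°, cos 355°·cos 31°, −sin 31°), v₂ = (sin 285°·cos 45°, cos 285°·cos 45°, −sin 45°).
Cross product v₁ × v₂ gives the pole to the plane: n ∝ (-0.510, 0.299, 0.570).
True dip = arccos(n_z / |n|) = arccos(0.6941) = 46.0°.
Dip direction = atan2(-0.510, 0.299) = 300° (azimuth of n's horizontal projection).

true dip 46°, dip direction 300°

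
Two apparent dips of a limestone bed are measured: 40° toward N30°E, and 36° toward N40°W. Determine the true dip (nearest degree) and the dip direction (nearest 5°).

true dip 44°, dip direction 000°

The two traces are lines in the plane: v₁ = (sin 30°·cos 40°, cos 30°·cos 40°, −sin 40°), v₂ = (sin 320°·cos 36°, cos 320°·cos 36°, −sin 36°).
Cross product v₁ × v₂ gives the pole to the plane: n ∝ (0.008, 0.559, 0.582).
True dip = arccos(n_z / |n|) = arccos(0.7211) = 43.9°.
The horizontal component of n points toward azimuth atan2(n_x, n_y) = 1°, the dip direction.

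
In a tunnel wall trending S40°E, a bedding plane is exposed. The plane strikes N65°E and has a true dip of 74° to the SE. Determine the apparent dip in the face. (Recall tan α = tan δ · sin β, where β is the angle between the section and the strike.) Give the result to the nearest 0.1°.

73.5°

Angle between strike (N65°E) and section (S40°E): β = 75°.
tan(apparent dip) = tan 74° · sin 75° = 3.3686
α = arctan(3.3686) = 73.47°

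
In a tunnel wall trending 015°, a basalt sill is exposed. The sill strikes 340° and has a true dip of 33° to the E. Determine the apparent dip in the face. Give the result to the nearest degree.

20°

The strike is 340° and the section trends 015°; the acute angle between them is β = 35°.
tan α = tan 33° × sin 35° = 0.6494 × 0.5736 = 0.3725
apparent dip = arctan 0.3725 = 20.43°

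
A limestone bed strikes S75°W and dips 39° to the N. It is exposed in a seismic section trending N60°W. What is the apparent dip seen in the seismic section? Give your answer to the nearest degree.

The strike is S75°W and the section trends N60°W; the acute angle between them is β = 45°.
tan α = tan 39° × sin 45° = 0.8098 × 0.7071 = 0.5726
apparent dip = arctan 0.5726 = 29.80°

30°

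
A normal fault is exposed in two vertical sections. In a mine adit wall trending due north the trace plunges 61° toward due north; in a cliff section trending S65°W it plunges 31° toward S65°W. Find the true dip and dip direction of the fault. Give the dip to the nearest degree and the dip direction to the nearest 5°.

Represent each trace as a vector plunging at its apparent dip toward its trend (east-north-up frame): v₁ = (0.000, 0.485, -0.875), v₂ = (-0.777, -0.362, -0.515).
Cross product v₁ × v₂ gives the pole to the plane: n ∝ (-0.567, 0.679, 0.377).
tan δ = √(n_x²+n_y²)/n_z = 0.885/0.377, so δ = 66.9°.
Dip direction = atan2(-0.567, 0.679) = 320° (azimuth of n's horizontal projection).

true dip 67°, dip direction 320°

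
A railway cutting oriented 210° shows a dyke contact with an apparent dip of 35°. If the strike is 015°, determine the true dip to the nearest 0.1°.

The section is 15° from the strike.
tan δ = tan α / sin β = tan 35° / sin 15° = 0.7002 / 0.2588 = 2.7054
true dip = arctan 2.7054 = 69.71°

69.7°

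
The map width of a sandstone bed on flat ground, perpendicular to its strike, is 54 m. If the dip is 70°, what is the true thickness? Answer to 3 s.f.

True thickness t = w · sin(dip) = 54 × sin 70°
t = 54 × 0.9397 = 50.743 m

50.7 m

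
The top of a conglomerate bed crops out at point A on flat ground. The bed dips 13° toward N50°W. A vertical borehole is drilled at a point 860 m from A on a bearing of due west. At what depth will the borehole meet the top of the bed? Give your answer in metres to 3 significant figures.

152 m

The hole lies 40° from the dip direction, so the down-dip offset is 860 × cos 40° = 658.80 m.
Depth = down-dip offset × tan(dip) = 658.80 × tan 13° = 658.80 × 0.2309
Depth = 152.10 m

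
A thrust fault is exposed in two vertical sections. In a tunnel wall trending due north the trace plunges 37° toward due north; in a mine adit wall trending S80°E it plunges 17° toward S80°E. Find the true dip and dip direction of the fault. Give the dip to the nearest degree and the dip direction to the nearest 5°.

true dip 41°, dip direction 030°

The two traces are lines in the plane: v₁ = (sin 0°·cos 37°, cos 0°·cos 37°, −sin 37°), v₂ = (sin 100°·cos 17°, cos 100°·cos 17°, −sin 17°).
n = v₁ × v₂ = (0.333, 0.567, 0.752) (taken with n_z > 0).
tan δ = √(n_x²+n_y²)/n_z = 0.658/0.752, so δ = 41.2°.
Dip direction = azimuth of (n_x, n_y) = atan2(0.333, 0.567) = 30°.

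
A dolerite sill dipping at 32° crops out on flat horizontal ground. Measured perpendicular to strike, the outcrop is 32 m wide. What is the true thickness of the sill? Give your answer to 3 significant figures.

17.0 m

True thickness t = w · sin(dip) = 32 × sin 32°
t = 32 × 0.5299 = 16.957 m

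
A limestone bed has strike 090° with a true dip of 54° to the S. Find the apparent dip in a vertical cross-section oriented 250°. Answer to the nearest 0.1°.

Angle between strike (090°) and section (250°): β = 20°.
tan α = tan 54° × sin 20° = 1.3764 × 0.3420 = 0.4708
α = arctan(0.4708) = 25.21°

25.2°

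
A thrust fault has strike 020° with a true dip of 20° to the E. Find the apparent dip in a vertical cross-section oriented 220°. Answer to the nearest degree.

7°

The section lies 20° from the strike.
tan α = tan 20° × sin 20° = 0.3640 × 0.3420 = 0.1245
apparent dip = arctan 0.1245 = 7.10°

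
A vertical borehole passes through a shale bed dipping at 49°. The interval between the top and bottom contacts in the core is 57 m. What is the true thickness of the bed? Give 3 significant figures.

37.4 m

True thickness t = h · cos(dip) = 57 × cos 49°
t = 57 × 0.6561 = 37.395 m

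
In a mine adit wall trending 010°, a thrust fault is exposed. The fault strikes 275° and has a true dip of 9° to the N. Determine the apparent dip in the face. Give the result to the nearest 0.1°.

Angle between strike (275°) and section (010°): β = 85°.
tan(apparent dip) = tan 9° · sin 85° = 0.1578
apparent dip = arctan 0.1578 = 8.97°

9.0°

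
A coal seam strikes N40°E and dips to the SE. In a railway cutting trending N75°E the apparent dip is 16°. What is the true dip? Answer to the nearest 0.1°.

26.6°

The section is 35° from the strike.
tan(true dip) = tan 16° / sin 35° = 0.4999
δ = arctan(0.4999) = 26.56°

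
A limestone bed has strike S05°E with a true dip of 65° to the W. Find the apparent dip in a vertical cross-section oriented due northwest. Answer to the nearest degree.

The section lies 40° from the strike.
tan(apparent dip) = tan 65° · sin 40° = 1.3785
α = arctan(1.3785) = 54.04°

54°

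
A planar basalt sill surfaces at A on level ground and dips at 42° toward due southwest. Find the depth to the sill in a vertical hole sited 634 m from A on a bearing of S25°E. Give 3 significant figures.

195 m

The hole lies 70° from the dip direction, so the down-dip offset is 634 × cos 70° = 216.84 m.
Depth = down-dip offset × tan(dip) = 216.84 × tan 42° = 216.84 × 0.9004
Depth = 195.24 m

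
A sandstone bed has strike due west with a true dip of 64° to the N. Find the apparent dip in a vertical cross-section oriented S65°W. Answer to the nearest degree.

41°

Angle between strike (due west) and section (S65°W): β = 25°.
tan(apparent dip) = tan 64° · sin 25° = 0.8665
α = arctan(0.8665) = 40.91°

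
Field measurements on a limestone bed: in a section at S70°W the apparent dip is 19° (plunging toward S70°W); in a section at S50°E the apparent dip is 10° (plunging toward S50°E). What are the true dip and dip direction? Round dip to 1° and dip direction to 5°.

true dip 28°, dip direction 200°

The two traces are lines in the plane: v₁ = (sin 250°·cos 19°, cos 250°·cos 19°, −sin 19°), v₂ = (sin 130°·cos 10°, cos 130°·cos 10°, −sin 10°).
Cross product v₁ × v₂ gives the pole to the plane: n ∝ (-0.150, -0.400, 0.806).
Dip δ = arctan(|n_h|/n_z) = arctan(0.427/0.806) = 27.9°.
Dip direction = azimuth of (n_x, n_y) = atan2(-0.150, -0.400) = 201°.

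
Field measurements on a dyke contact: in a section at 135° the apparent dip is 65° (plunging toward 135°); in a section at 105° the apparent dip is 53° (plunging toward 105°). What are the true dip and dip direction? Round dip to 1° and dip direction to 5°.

true dip 67°, dip direction 160°

Represent each trace as a vector plunging at its apparent dip toward its trend (east-north-up frame): v₁ = (0.299, -0.299, -0.906), v₂ = (0.581, -0.156, -0.799).
n = v₁ × v₂ = (0.097, -0.288, 0.127) (taken with n_z > 0).
Dip δ = arctan(|n_h|/n_z) = arctan(0.304/0.127) = 67.3°.
The horizontal component of n points toward azimuth atan2(n_x, n_y) = 161°, the dip direction.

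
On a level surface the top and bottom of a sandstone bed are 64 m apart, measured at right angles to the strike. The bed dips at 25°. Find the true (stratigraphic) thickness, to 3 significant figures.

27.0 m

True thickness t = w · sin(dip) = 64 × sin 25°
t = 64 × 0.4226 = 27.048 m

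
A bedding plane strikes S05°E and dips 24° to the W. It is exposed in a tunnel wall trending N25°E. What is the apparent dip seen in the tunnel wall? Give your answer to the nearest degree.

The section lies 30° from the strike.
tan α = tan 24° × sin 30° = 0.4452 × 0.5000 = 0.2226
α = arctan(0.2226) = 12.55°

13°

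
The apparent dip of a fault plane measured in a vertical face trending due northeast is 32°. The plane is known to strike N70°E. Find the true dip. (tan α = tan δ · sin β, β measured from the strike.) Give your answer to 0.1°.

55.9°

β = acute angle between strike N70°E and section due northeast = 25°.
tan(true dip) = tan 32° / sin 25° = 1.4786
δ = arctan(1.4786) = 55.93°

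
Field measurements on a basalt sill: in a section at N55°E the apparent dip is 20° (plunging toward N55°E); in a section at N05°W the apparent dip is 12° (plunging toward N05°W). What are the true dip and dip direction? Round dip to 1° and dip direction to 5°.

true dip 20°, dip direction 050°

The two traces are lines in the plane: v₁ = (sin 55°·cos 20°, cos 55°·cos 20°, −sin 20°), v₂ = (sin 355°·cos 12°, cos 355°·cos 12°, −sin 12°).
n = v₁ × v₂ = (0.221, 0.189, 0.796) (taken with n_z > 0).
True dip = arccos(n_z / |n|) = arccos(0.9392) = 20.1°.
The horizontal component of n points toward azimuth atan2(n_x, n_y) = 49°, the dip direction.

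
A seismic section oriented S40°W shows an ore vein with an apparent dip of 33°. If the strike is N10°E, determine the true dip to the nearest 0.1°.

52.4°

The section is 30° from the strike.
tan δ = tan α / sin β = tan 33° / sin 30° = 0.6494 / 0.5000 = 1.2988
true dip = arctan 1.2988 = 52.41°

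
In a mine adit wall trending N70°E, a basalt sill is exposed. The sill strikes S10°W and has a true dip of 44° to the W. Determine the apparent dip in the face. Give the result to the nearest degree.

Angle between strike (S10°W) and section (N70°E): β = 60°.
tan α = tan 44° × sin 60° = 0.9657 × 0.8660 = 0.8363
α = arctan(0.8363) = 39.91°

40°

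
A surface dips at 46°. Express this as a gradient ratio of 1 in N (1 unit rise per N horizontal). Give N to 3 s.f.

1 in 0.966

1 : N means tan θ = 1/N, so N = 1/tan 46° = 1/1.0355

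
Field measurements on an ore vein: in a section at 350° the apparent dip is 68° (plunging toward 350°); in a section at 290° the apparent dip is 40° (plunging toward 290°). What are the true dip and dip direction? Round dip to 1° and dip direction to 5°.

true dip 68°, dip direction 000°

Each apparent-dip line lies in the plane. As unit vectors (x east, y north, z up), v₁ plunges 68°→350° and v₂ plunges 40°→290°.
Cross product v₁ × v₂ gives the pole to the plane: n ∝ (0.006, 0.626, 0.249).
True dip = arccos(n_z / |n|) = arccos(0.3692) = 68.3°.
The horizontal component of n points toward azimuth atan2(n_x, n_y) = 1°, the dip direction.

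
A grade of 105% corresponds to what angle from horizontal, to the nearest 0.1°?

46.4°

tan θ = 105/100 = 1.0500
θ = arctan(1.0500) = 46.40°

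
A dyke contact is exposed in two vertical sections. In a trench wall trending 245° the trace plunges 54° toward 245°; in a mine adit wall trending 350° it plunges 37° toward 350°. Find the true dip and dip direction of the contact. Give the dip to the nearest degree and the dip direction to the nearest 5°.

The two traces are lines in the plane: v₁ = (sin 245°·cos 54°, cos 245°·cos 54°, −sin 54°), v₂ = (sin 350°·cos 37°, cos 350°·cos 37°, −sin 37°).
Cross product v₁ × v₂ gives the pole to the plane: n ∝ (-0.786, 0.208, 0.453).
Dip δ = arctan(|n_h|/n_z) = arctan(0.813/0.453) = 60.8°.
The horizontal component of n points toward azimuth atan2(n_x, n_y) = 285°, the dip direction.

true dip 61°, dip direction 285°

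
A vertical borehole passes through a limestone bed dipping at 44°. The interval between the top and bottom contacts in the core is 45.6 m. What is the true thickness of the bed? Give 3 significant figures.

True thickness t = h · cos(dip) = 45.6 × cos 44°
t = 45.6 × 0.7193 = 32.802 m

32.8 m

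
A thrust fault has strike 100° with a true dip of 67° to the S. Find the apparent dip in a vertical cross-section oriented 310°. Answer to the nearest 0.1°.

The strike is 100° and the section trends 310°; the acute angle between them is β = 30°.
tan(apparent dip) = tan 67° · sin 30° = 1.1779
α = arctan(1.1779) = 49.67°

49.7°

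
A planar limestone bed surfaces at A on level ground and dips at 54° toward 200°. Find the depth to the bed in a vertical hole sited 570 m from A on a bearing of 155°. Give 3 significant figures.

555 m

The hole lies 45° from the dip direction, so the down-dip offset is 570 × cos 45° = 403.05 m.
Depth = down-dip offset × tan(dip) = 403.05 × tan 54° = 403.05 × 1.3764
Depth = 554.75 m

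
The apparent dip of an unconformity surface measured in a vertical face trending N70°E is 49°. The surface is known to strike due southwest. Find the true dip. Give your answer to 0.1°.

69.8°

β = acute angle between strike due southwest and section N70°E = 25°.
tan δ = tan α / sin β = tan 49° / sin 25° = 1.1504 / 0.4226 = 2.7220
δ = arctan(2.7220) = 69.83°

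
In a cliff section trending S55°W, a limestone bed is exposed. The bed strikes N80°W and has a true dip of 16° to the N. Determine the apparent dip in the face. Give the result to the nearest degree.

The section lies 45° from the strike.
tan α = tan 16° × sin 45° = 0.2867 × 0.7071 = 0.2028
apparent dip = arctan 0.2028 = 11.46°

11°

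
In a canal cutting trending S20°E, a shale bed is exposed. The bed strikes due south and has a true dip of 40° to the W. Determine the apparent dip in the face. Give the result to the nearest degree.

Angle between strike (due south) and section (S20°E): β = 20°.
tan(apparent dip) = tan 40° · sin 20° = 0.2870
α = arctan(0.2870) = 16.01°

16°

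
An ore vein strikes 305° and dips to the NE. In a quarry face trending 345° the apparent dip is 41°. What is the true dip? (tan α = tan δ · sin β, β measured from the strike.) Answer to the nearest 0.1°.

53.5°

β = acute angle between strike 305° and section 345° = 40°.
tan(true dip) = tan 41° / sin 40° = 1.3524
δ = arctan(1.3524) = 53.52°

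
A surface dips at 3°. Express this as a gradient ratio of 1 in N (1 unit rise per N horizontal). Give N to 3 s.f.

1 in 19.1

1 : N means tan θ = 1/N, so N = 1/tan 3° = 1/0.0524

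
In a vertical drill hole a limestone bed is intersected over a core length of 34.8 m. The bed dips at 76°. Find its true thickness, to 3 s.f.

8.42 m

True thickness t = h · cos(dip) = 34.8 × cos 76°
t = 34.8 × 0.2419 = 8.419 m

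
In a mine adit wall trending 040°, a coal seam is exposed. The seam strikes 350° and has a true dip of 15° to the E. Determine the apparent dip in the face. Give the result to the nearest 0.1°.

11.6°

Angle between strike (350°) and section (040°): β = 50°.
tan α = tan 15° × sin 50° = 0.2679 × 0.7660 = 0.2053
apparent dip = arctan 0.2053 = 11.60°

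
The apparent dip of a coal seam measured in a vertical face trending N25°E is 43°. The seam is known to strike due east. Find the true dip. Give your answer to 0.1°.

The section is 65° from the strike.
tan(true dip) = tan 43° / sin 65° = 1.0289
δ = arctan(1.0289) = 45.82°

45.8°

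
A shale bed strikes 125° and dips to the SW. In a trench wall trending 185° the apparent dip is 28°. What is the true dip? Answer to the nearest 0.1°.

The section is 60° from the strike.
tan(true dip) = tan 28° / sin 60° = 0.6140
true dip = arctan 0.6140 = 31.55°

31.5°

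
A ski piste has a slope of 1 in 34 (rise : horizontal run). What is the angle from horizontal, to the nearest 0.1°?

1.7°

tan θ = 1/34 = 0.0294
θ = arctan(0.0294) = 1.68°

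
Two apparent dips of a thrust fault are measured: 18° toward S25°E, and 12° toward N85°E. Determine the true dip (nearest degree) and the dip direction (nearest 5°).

The two traces are lines in the plane: v₁ = (sin 155°·cos 18°, cos 155°·cos 18°, −sin 18°), v₂ = (sin 85°·cos 12°, cos 85°·cos 12°, −sin 12°).
n = v₁ × v₂ = (0.206, -0.218, 0.874) (taken with n_z > 0).
tan δ = √(n_x²+n_y²)/n_z = 0.299/0.874, so δ = 18.9°.
Dip direction = azimuth of (n_x, n_y) = atan2(0.206, -0.218) = 137°.

true dip 19°, dip direction 135°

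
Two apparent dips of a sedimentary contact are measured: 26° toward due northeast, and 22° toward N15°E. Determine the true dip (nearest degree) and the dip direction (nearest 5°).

true dip 26°, dip direction 050°

The two traces are lines in the plane: v₁ = (sin 45°·cos 26°, cos 45°·cos 26°, −sin 26°), v₂ = (sin 15°·cos 22°, cos 15°·cos 22°, −sin 22°).
The plane normal is n = v₁ × v₂ ∝ (0.155, 0.133, 0.417).
True dip = arccos(n_z / |n|) = arccos(0.8983) = 26.1°.
The horizontal component of n points toward azimuth atan2(n_x, n_y) = 49°, the dip direction.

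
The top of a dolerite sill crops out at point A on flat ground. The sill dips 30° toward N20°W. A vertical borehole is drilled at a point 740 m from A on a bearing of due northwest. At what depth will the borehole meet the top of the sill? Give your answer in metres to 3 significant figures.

387 m

The hole lies 25° from the dip direction, so the down-dip offset is 740 × cos 25° = 670.67 m.
Depth = down-dip offset × tan(dip) = 670.67 × tan 30° = 670.67 × 0.5774
Depth = 387.21 m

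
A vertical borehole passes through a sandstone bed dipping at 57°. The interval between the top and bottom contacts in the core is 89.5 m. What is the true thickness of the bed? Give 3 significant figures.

48.7 m

True thickness t = h · cos(dip) = 89.5 × cos 57°
t = 89.5 × 0.5446 = 48.745 m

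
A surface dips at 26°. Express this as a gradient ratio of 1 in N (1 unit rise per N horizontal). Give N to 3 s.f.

1 : N means tan θ = 1/N, so N = 1/tan 26° = 1/0.4877

1 in 2.05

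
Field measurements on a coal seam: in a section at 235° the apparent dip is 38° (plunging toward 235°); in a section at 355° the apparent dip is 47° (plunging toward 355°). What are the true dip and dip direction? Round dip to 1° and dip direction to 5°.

true dip 62°, dip direction 300°

The two traces are lines in the plane: v₁ = (sin 235°·cos 38°, cos 235°·cos 38°, −sin 38°), v₂ = (sin 355°·cos 47°, cos 355°·cos 47°, −sin 47°).
Cross product v₁ × v₂ gives the pole to the plane: n ∝ (-0.749, 0.435, 0.465).
tan δ = √(n_x²+n_y²)/n_z = 0.866/0.465, so δ = 61.8°.
Dip direction = azimuth of (n_x, n_y) = atan2(-0.749, 0.435) = 300°.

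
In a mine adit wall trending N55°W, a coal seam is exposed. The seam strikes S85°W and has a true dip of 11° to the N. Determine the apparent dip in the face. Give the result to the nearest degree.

7°

The section lies 40° from the strike.
tan(apparent dip) = tan 11° · sin 40° = 0.1249
apparent dip = arctan 0.1249 = 7.12°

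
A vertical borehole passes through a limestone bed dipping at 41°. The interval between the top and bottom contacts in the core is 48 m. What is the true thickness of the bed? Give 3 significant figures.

36.2 m

True thickness t = h · cos(dip) = 48 × cos 41°
t = 48 × 0.7547 = 36.226 m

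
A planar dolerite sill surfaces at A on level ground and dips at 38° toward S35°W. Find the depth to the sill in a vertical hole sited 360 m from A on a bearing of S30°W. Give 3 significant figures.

280 m

The hole lies 5° from the dip direction, so the down-dip offset is 360 × cos 5° = 358.63 m.
Depth = down-dip offset × tan(dip) = 358.63 × tan 38° = 358.63 × 0.7813
Depth = 280.19 m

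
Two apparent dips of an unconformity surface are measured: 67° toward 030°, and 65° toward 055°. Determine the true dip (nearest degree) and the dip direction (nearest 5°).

Each apparent-dip line lies in the plane. As unit vectors (x east, y north, z up), v₁ plunges 67°→030° and v₂ plunges 65°→055°.
Cross product v₁ × v₂ gives the pole to the plane: n ∝ (0.084, 0.142, 0.070).
True dip = arccos(n_z / |n|) = arccos(0.3907) = 67.0°.
Dip direction = atan2(0.084, 0.142) = 31° (azimuth of n's horizontal projection).

true dip 67°, dip direction 030°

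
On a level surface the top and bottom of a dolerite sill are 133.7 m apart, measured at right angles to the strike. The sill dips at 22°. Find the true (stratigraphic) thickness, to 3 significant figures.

50.1 m

True thickness t = w · sin(dip) = 133.7 × sin 22°
t = 133.7 × 0.3746 = 50.085 m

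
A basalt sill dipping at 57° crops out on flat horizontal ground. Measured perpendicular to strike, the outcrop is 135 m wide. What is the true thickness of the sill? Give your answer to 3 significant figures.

True thickness t = w · sin(dip) = 135 × sin 57°
t = 135 × 0.8387 = 113.221 m

113 m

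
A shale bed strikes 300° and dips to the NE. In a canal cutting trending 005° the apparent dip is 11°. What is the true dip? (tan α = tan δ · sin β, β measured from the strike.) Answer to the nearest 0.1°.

β = acute angle between strike 300° and section 005° = 65°.
tan(true dip) = tan 11° / sin 65° = 0.2145
true dip = arctan 0.2145 = 12.11°

12.1°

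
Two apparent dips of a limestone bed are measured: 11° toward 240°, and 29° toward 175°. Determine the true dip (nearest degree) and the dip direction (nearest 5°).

Represent each trace as a vector plunging at its apparent dip toward its trend (east-north-up frame): v₁ = (-0.850, -0.491, -0.191), v₂ = (0.076, -0.871, -0.485).
The plane normal is n = v₁ × v₂ ∝ (0.072, -0.427, 0.778).
tan δ = √(n_x²+n_y²)/n_z = 0.433/0.778, so δ = 29.1°.
Dip direction = atan2(0.072, -0.427) = 170° (azimuth of n's horizontal projection).

true dip 29°, dip direction 170°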